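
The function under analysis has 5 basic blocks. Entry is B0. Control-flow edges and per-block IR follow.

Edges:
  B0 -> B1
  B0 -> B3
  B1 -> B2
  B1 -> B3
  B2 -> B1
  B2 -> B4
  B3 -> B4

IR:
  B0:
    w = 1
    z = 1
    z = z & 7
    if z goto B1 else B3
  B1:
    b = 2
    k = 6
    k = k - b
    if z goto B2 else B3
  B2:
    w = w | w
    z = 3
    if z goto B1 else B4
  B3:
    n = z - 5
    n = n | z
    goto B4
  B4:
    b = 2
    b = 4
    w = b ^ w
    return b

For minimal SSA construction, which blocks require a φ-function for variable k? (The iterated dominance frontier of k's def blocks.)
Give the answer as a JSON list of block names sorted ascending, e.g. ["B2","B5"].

idom tree: B1←B0 B2←B1 B3←B0 B4←B0
Dom at joins:
  B1: preds {B0,B2}: {B0} ∩ {B0,B1,B2} = {B0}; idom=B0
  B3: preds {B0,B1}: {B0} ∩ {B0,B1} = {B0}; idom=B0
  B4: preds {B2,B3}: {B0,B1,B2} ∩ {B0,B3} = {B0}; idom=B0

DF walk-up:
  B1←B0: walk · to B0
  B1←B2: walk B2→B1 to B0
  B3←B0: walk · to B0
  B3←B1: walk B1 to B0
  B4←B2: walk B2→B1 to B0
  B4←B3: walk B3 to B0
  B0 → ∅
  B1 → {B1,B3,B4}
  B2 → {B1,B4}
  B3 → {B4}
  B4 → ∅

φ for k: defs {B1}
  DF⁺ = {B1,B3,B4}

Answer: ["B1", "B3", "B4"]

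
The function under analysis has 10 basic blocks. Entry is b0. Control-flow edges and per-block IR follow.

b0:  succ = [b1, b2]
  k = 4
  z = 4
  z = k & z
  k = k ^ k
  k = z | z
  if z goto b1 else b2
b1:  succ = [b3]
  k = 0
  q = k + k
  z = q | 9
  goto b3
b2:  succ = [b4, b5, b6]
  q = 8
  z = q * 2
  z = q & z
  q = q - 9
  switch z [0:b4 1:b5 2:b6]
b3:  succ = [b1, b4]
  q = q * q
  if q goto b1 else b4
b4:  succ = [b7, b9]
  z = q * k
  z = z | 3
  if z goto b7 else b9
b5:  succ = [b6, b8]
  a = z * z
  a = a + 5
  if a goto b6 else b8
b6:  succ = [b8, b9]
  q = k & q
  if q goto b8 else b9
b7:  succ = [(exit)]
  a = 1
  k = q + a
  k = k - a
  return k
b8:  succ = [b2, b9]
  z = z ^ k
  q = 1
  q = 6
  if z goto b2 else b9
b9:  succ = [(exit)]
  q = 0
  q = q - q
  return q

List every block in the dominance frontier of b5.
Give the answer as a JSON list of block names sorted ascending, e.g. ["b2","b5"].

Answer: ["b6", "b8"]

Derivation:
idom tree: b1←b0 b2←b0 b3←b1 b4←b0 b5←b2 b6←b2 b7←b4 b8←b2 b9←b0
Dom at joins:
  b1: preds {b0,b3}: {b0} ∩ {b0,b1,b3} = {b0}; idom=b0
  b2: preds {b0,b8}: {b0} ∩ {b0,b2,b8} = {b0}; idom=b0
  b4: preds {b2,b3}: {b0,b2} ∩ {b0,b1,b3} = {b0}; idom=b0
  b6: preds {b2,b5}: {b0,b2} ∩ {b0,b2,b5} = {b0,b2}; idom=b2
  b8: preds {b5,b6}: {b0,b2,b5} ∩ {b0,b2,b6} = {b0,b2}; idom=b2
  b9: preds {b4,b6,b8}: {b0,b4} ∩ {b0,b2,b6} ∩ {b0,b2,b8} = {b0}; idom=b0

Frontier:
  b1←b0: walk · to b0
  b1←b3: walk b3→b1 to b0
  b2←b0: walk · to b0
  b2←b8: walk b8→b2 to b0
  b4←b2: walk b2 to b0
  b4←b3: walk b3→b1 to b0
  b6←b2: walk · to b2
  b6←b5: walk b5 to b2
  b8←b5: walk b5 to b2
  b8←b6: walk b6 to b2
  b9←b4: walk b4 to b0
  b9←b6: walk b6→b2 to b0
  b9←b8: walk b8→b2 to b0
  b0 → ∅
  b1 → {b1,b4}
  b2 → {b2,b4,b9}
  b3 → {b1,b4}
  b4 → {b9}
  b5 → {b6,b8}
  b6 → {b8,b9}
  b7 → ∅
  b8 → {b2,b9}
  b9 → ∅

DF(b5) = ["b6", "b8"]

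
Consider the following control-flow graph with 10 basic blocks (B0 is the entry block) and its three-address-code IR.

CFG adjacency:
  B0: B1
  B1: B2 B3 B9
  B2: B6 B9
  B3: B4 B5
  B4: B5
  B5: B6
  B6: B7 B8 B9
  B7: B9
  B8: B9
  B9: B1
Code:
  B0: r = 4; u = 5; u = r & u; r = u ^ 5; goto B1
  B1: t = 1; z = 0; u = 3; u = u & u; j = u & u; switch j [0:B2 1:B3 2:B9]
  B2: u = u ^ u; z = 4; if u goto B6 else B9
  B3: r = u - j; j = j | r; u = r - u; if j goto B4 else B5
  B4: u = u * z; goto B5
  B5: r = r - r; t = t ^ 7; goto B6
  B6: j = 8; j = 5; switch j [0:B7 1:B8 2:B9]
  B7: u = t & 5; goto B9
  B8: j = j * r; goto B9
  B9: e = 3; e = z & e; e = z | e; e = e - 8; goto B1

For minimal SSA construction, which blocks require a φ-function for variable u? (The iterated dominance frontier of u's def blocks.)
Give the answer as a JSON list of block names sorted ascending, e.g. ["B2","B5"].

idom tree: B1←B0 B2←B1 B3←B1 B4←B3 B5←B3 B6←B1 B7←B6 B8←B6 B9←B1
Join-block Dom:
  B1: preds {B0,B9}: {B0} ∩ {B0,B1,B9} = {B0}; idom=B0
  B5: preds {B3,B4}: {B0,B1,B3} ∩ {B0,B1,B3,B4} = {B0,B1,B3}; idom=B3
  B6: preds {B2,B5}: {B0,B1,B2} ∩ {B0,B1,B3,B5} = {B0,B1}; idom=B1
  B9: preds {B1,B2,B6,B7,B8}: {B0,B1} ∩ {B0,B1,B2} ∩ {B0,B1,B6} ∩ {B0,B1,B6,B7} ∩ {B0,B1,B6,B8} = {B0,B1}; idom=B1

Frontier:
  join B1 pred B0: · stop@B0
  join B1 pred B9: B9→B1 stop@B0
  join B5 pred B3: · stop@B3
  join B5 pred B4: B4 stop@B3
  join B6 pred B2: B2 stop@B1
  join B6 pred B5: B5→B3 stop@B1
  join B9 pred B1: · stop@B1
  join B9 pred B2: B2 stop@B1
  join B9 pred B6: B6 stop@B1
  join B9 pred B7: B7→B6 stop@B1
  join B9 pred B8: B8→B6 stop@B1
  DF(B0)=∅
  DF(B1)={B1}
  DF(B2)={B6,B9}
  DF(B3)={B6}
  DF(B4)={B5}
  DF(B5)={B6}
  DF(B6)={B9}
  DF(B7)={B9}
  DF(B8)={B9}
  DF(B9)={B1}

φ for u: defs {B0,B1,B2,B3,B4,B7}
  DF⁺ = {B1,B5,B6,B9}

Answer: ["B1", "B5", "B6", "B9"]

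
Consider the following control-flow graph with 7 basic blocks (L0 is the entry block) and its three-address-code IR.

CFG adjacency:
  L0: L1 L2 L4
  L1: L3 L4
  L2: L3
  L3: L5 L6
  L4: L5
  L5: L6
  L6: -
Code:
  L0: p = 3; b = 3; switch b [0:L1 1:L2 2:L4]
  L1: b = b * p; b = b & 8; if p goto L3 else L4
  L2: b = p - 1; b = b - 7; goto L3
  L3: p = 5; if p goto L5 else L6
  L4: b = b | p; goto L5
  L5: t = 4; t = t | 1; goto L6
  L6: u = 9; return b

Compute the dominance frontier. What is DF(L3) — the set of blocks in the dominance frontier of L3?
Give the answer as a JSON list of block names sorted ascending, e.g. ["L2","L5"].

Answer: ["L5", "L6"]

Analysis:
idom tree: L1←L0 L2←L0 L3←L0 L4←L0 L5←L0 L6←L0
Dom at joins:
  L3: preds {L1,L2}: {L0,L1} ∩ {L0,L2} = {L0}; idom=L0
  L4: preds {L0,L1}: {L0} ∩ {L0,L1} = {L0}; idom=L0
  L5: preds {L3,L4}: {L0,L3} ∩ {L0,L4} = {L0}; idom=L0
  L6: preds {L3,L5}: {L0,L3} ∩ {L0,L5} = {L0}; idom=L0

Frontier:
  L3←L1: walk L1 to L0
  L3←L2: walk L2 to L0
  L4←L0: walk · to L0
  L4←L1: walk L1 to L0
  L5←L3: walk L3 to L0
  L5←L4: walk L4 to L0
  L6←L3: walk L3 to L0
  L6←L5: walk L5 to L0
  L0 → ∅
  L1 → {L3,L4}
  L2 → {L3}
  L3 → {L5,L6}
  L4 → {L5}
  L5 → {L6}
  L6 → ∅

DF(L3) = ["L5", "L6"]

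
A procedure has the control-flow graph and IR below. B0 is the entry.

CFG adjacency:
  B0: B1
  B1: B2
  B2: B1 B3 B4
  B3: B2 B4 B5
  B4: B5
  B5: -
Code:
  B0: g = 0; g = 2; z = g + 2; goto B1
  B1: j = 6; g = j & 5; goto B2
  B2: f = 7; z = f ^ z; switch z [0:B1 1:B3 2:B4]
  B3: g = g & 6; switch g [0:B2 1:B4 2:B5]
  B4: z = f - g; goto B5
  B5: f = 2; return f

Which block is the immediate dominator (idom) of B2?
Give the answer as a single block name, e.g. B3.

idom tree: B1←B0 B2←B1 B3←B2 B4←B2 B5←B2
Dom at joins:
  B1: preds {B0,B2}: {B0} ∩ {B0,B1,B2} = {B0}; idom=B0
  B2: preds {B1,B3}: {B0,B1} ∩ {B0,B1,B2,B3} = {B0,B1}; idom=B1
  B4: preds {B2,B3}: {B0,B1,B2} ∩ {B0,B1,B2,B3} = {B0,B1,B2}; idom=B2
  B5: preds {B3,B4}: {B0,B1,B2,B3} ∩ {B0,B1,B2,B4} = {B0,B1,B2}; idom=B2

idom(B2) = B1

Answer: B1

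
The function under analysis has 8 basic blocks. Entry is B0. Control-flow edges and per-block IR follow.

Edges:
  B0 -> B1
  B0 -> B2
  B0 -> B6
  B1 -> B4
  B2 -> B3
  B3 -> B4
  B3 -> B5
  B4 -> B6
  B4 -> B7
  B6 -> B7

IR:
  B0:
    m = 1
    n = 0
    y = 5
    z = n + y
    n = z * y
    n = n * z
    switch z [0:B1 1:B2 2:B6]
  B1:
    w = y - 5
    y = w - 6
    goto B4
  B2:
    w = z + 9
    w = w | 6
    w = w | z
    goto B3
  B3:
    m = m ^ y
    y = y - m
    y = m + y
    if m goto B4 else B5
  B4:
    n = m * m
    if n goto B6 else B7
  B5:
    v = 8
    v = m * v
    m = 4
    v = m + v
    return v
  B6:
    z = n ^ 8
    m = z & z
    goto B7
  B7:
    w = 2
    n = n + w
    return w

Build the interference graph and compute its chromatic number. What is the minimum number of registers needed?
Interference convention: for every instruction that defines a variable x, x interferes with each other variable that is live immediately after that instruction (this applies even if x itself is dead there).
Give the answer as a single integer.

Per-block:
  B0: def={m,n,y,z} ue=∅
  B1: def={w,y} ue={y}
  B2: def={w} ue={z}
  B3: def={m,y} ue={m,y}
  B4: def={n} ue={m}
  B5: def={m,v} ue={m}
  B6: def={m,z} ue={n}
  B7: def={n,w} ue={n}

Live sets:
  live B0: ∅→{m,n,y,z}
  live B1: {m,y}→{m}
  live B2: {m,y,z}→{m,y}
  live B3: {m,y}→{m}
  live B4: {m}→{n}
  live B5: {m}→∅
  live B6: {n}→{n}
  live B7: {n}→∅

Conflict graph:
  m — {n,v,w,y,z}
  n — {m,w,y,z}
  v — {m}
  w — {m,n,y,z}
  y — {m,n,w,z}
  z — {m,n,w,y}

Chromatic number:
  {m,n,w,y,z} pairwise interfere (5-clique) ⇒ χ ≥ 5
  5-colouring: c0={m}  c1={n,v}  c2={w}  c3={y}  c4={z}
  χ = 5

Answer: 5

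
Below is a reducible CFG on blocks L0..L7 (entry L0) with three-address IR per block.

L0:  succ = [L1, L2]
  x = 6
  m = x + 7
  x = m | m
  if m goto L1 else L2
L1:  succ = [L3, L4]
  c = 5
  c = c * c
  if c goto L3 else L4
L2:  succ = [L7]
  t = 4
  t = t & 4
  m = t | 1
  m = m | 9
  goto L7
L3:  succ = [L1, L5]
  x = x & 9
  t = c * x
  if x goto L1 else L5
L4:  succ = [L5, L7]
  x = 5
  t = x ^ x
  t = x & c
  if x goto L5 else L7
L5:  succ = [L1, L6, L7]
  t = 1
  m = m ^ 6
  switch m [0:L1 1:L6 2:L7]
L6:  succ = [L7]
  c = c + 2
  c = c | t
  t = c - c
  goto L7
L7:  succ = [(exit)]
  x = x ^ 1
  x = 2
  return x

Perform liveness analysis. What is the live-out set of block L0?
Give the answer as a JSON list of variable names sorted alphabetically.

Answer: ["m", "x"]

Derivation:
Per-block:
  L0 def {m,x} use ∅
  L1 def {c} use ∅
  L2 def {m,t} use ∅
  L3 def {t,x} use {c,x}
  L4 def {t,x} use {c}
  L5 def {m,t} use {m}
  L6 def {c,t} use {c,t}
  L7 def {x} use {x}

Live sets:
  L0: in=∅ out={m,x}
  L1: in={m,x} out={c,m,x}
  L2: in={x} out={x}
  L3: in={c,m,x} out={c,m,x}
  L4: in={c,m} out={c,m,x}
  L5: in={c,m,x} out={c,m,t,x}
  L6: in={c,t,x} out={x}
  L7: in={x} out=∅

live-out(L0) = ["m", "x"]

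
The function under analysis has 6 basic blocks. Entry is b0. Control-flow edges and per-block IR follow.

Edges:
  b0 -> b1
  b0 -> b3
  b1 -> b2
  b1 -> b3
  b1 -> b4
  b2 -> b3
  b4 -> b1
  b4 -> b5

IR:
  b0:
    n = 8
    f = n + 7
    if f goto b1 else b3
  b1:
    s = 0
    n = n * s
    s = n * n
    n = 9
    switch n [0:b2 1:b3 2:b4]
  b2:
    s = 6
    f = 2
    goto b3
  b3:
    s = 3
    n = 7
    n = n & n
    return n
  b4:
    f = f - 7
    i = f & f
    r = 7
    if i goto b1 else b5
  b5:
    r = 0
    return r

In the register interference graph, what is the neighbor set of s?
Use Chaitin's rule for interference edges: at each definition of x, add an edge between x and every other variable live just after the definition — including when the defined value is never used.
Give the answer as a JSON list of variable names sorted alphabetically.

Per-block:
  b0: def={f,n} ue=∅
  b1: def={n,s} ue={n}
  b2: def={f,s} ue=∅
  b3: def={n,s} ue=∅
  b4: def={f,i,r} ue={f}
  b5: def={r} ue=∅

Backward fixpoint:
  live b0: ∅→{f,n}
  live b1: {f,n}→{f,n}
  live b2: ∅→∅
  live b3: ∅→∅
  live b4: {f,n}→{f,n}
  live b5: ∅→∅

Interference:
  f — {i,n,r,s}
  i — {f,n,r}
  n — {f,i,r,s}
  r — {f,i,n}
  s — {f,n}

N(s) = ["f", "n"]

Answer: ["f", "n"]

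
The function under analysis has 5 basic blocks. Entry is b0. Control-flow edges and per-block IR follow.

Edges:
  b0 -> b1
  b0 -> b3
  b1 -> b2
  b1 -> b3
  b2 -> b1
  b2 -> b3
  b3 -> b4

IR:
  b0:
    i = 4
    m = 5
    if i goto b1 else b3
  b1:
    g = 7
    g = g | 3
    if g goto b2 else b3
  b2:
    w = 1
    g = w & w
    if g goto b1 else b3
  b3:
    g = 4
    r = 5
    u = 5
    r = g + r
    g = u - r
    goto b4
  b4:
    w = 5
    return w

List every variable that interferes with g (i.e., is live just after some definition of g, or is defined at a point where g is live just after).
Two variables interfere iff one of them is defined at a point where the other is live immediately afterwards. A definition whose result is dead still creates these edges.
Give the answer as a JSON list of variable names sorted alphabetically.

Answer: ["r", "u"]

Analysis:
Per-block:
  b0: def={i,m} ue=∅
  b1: def={g} ue=∅
  b2: def={g,w} ue=∅
  b3: def={g,r,u} ue=∅
  b4: def={w} ue=∅

Backward fixpoint:
  b0: in=∅ out=∅
  b1: in=∅ out=∅
  b2: in=∅ out=∅
  b3: in=∅ out=∅
  b4: in=∅ out=∅

Conflict graph:
  g: {r,u}
  i: {m}
  m: {i}
  r: {g,u}
  u: {g,r}
  w: ∅

N(g) = ["r", "u"]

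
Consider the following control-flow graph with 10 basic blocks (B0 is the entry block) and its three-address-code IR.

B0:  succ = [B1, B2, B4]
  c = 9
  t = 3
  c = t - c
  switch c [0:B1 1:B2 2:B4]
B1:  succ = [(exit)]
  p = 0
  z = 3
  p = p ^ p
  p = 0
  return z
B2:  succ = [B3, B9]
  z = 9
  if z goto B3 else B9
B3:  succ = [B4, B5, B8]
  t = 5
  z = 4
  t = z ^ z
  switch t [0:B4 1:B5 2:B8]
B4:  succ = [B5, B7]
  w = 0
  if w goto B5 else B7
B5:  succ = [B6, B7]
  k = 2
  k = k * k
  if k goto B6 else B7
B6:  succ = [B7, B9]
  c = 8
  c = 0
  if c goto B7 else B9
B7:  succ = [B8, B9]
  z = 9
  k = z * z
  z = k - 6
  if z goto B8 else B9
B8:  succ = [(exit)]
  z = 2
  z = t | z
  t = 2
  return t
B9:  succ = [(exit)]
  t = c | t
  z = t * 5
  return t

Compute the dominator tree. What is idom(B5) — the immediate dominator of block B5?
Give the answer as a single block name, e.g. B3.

idom tree: B1←B0 B2←B0 B3←B2 B4←B0 B5←B0 B6←B5 B7←B0 B8←B0 B9←B0
Dom at joins:
  B4: preds {B0,B3}: {B0} ∩ {B0,B2,B3} = {B0}; idom=B0
  B5: preds {B3,B4}: {B0,B2,B3} ∩ {B0,B4} = {B0}; idom=B0
  B7: preds {B4,B5,B6}: {B0,B4} ∩ {B0,B5} ∩ {B0,B5,B6} = {B0}; idom=B0
  B8: preds {B3,B7}: {B0,B2,B3} ∩ {B0,B7} = {B0}; idom=B0
  B9: preds {B2,B6,B7}: {B0,B2} ∩ {B0,B5,B6} ∩ {B0,B7} = {B0}; idom=B0

idom(B5) = B0

Answer: B0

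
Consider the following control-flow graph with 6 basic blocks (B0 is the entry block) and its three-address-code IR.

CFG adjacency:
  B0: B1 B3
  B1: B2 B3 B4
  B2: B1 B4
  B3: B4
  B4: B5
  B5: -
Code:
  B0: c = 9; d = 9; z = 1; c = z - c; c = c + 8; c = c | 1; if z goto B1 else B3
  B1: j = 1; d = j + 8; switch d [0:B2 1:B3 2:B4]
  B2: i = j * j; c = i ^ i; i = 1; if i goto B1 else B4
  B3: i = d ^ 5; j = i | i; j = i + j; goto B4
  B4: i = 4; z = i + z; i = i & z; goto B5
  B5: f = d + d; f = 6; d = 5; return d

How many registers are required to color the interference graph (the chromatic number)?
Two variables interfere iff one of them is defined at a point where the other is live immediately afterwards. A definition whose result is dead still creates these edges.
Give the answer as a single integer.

Block summaries:
  B0: def={c,d,z} ue=∅
  B1: def={d,j} ue=∅
  B2: def={c,i} ue={j}
  B3: def={i,j} ue={d}
  B4: def={i,z} ue={z}
  B5: def={d,f} ue={d}

Liveness:
  live B0: ∅→{d,z}
  live B1: {z}→{d,j,z}
  live B2: {d,j,z}→{d,z}
  live B3: {d,z}→{d,z}
  live B4: {d,z}→{d}
  live B5: {d}→∅

Interference:
  c: {d,z}
  d: {c,i,j,z}
  f: ∅
  i: {d,j,z}
  j: {d,i,z}
  z: {c,d,i,j}

Registers:
  {d,i,j,z} pairwise interfere (4-clique) ⇒ χ ≥ 4
  4-colouring: R0={d,f}  R1={z}  R2={c,i}  R3={j}
  χ = 4

Answer: 4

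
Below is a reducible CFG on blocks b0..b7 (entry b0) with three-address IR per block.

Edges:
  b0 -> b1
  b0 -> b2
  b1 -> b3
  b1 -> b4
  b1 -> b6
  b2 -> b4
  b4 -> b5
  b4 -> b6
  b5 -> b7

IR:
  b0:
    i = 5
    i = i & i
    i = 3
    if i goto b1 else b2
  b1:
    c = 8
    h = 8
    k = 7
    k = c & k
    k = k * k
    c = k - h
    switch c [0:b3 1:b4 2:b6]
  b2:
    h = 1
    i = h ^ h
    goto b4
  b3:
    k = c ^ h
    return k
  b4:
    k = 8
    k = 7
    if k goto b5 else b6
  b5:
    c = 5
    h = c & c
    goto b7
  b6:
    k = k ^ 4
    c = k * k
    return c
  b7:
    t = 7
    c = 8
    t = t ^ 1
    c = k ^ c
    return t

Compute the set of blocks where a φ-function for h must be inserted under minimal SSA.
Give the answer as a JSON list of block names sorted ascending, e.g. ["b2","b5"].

idom tree: b1←b0 b2←b0 b3←b1 b4←b0 b5←b4 b6←b0 b7←b5
Dom at joins:
  b4: preds {b1,b2}: {b0,b1} ∩ {b0,b2} = {b0}; idom=b0
  b6: preds {b1,b4}: {b0,b1} ∩ {b0,b4} = {b0}; idom=b0

DF derivation:
  join b4 pred b1: b1 stop@b0
  join b4 pred b2: b2 stop@b0
  join b6 pred b1: b1 stop@b0
  join b6 pred b4: b4 stop@b0
  b0 → ∅
  b1 → {b4,b6}
  b2 → {b4}
  b3 → ∅
  b4 → {b6}
  b5 → ∅
  b6 → ∅
  b7 → ∅

φ for h: defs {b1,b2,b5}
  DF⁺ = {b4,b6}

Answer: ["b4", "b6"]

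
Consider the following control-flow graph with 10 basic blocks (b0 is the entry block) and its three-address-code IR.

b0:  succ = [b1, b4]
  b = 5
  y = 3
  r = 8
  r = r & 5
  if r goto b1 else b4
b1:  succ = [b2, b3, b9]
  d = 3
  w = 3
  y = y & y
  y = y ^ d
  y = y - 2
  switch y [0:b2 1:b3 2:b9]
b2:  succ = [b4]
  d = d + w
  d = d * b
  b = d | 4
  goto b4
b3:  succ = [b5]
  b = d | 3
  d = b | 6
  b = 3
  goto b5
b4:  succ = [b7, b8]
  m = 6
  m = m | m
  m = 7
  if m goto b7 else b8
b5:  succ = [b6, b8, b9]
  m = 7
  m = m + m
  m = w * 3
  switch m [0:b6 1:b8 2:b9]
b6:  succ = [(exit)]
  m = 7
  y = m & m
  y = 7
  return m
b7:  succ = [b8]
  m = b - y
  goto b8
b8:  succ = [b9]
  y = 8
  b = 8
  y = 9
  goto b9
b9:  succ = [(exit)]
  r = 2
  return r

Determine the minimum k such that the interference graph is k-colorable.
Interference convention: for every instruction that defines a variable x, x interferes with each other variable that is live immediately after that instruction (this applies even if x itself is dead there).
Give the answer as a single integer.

def/use:
  b0 def {b,r,y} use ∅
  b1 def {d,w,y} use {y}
  b2 def {b,d} use {b,d,w}
  b3 def {b,d} use {d}
  b4 def {m} use ∅
  b5 def {m} use {w}
  b6 def {m,y} use ∅
  b7 def {m} use {b,y}
  b8 def {b,y} use ∅
  b9 def {r} use ∅

Liveness:
  live b0: ∅→{b,y}
  live b1: {b,y}→{b,d,w,y}
  live b2: {b,d,w,y}→{b,y}
  live b3: {d,w}→{w}
  live b4: {b,y}→{b,y}
  live b5: {w}→∅
  live b6: ∅→∅
  live b7: {b,y}→∅
  live b8: ∅→∅
  live b9: ∅→∅

Interference:
  b↔{d,m,r,w,y}
  d↔{b,w,y}
  m↔{b,w,y}
  r↔{b,y}
  w↔{b,d,m,y}
  y↔{b,d,m,r,w}

Registers:
  lower bound: {b,d,w,y} mutually conflict ⇒ χ ≥ 4
  4-colouring: r0={b}  r1={y}  r2={r,w}  r3={d,m}
  χ = 4

Answer: 4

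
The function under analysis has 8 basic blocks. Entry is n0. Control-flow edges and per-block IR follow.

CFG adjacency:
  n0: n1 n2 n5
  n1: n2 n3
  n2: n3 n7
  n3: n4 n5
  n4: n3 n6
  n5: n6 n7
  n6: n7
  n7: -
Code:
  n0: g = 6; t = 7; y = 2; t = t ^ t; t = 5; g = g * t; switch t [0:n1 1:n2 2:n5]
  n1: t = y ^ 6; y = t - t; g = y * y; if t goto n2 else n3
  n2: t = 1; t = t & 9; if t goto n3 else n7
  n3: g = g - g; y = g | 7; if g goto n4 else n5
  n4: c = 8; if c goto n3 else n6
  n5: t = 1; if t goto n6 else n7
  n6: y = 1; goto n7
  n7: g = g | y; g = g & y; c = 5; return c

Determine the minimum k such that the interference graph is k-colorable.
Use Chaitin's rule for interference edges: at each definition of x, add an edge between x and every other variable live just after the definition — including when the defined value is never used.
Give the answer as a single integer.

Answer: 3

Analysis:
Block summaries:
  n0: def={g,t,y} ue=∅
  n1: def={g,t,y} ue={y}
  n2: def={t} ue=∅
  n3: def={g,y} ue={g}
  n4: def={c} ue=∅
  n5: def={t} ue=∅
  n6: def={y} ue=∅
  n7: def={c,g} ue={g,y}

Live sets:
  live n0: ∅→{g,y}
  live n1: {y}→{g,y}
  live n2: {g,y}→{g,y}
  live n3: {g}→{g,y}
  live n4: {g}→{g}
  live n5: {g,y}→{g,y}
  live n6: {g}→{g,y}
  live n7: {g,y}→∅

Interference:
  c — {g}
  g — {c,t,y}
  t — {g,y}
  y — {g,t}

Registers:
  clique {g,t,y} ⇒ need ≥ 3
  assign c→R1 g→R0 t→R1 y→R2 — no edge inside a register ⇒ χ ≤ 3
  χ = 3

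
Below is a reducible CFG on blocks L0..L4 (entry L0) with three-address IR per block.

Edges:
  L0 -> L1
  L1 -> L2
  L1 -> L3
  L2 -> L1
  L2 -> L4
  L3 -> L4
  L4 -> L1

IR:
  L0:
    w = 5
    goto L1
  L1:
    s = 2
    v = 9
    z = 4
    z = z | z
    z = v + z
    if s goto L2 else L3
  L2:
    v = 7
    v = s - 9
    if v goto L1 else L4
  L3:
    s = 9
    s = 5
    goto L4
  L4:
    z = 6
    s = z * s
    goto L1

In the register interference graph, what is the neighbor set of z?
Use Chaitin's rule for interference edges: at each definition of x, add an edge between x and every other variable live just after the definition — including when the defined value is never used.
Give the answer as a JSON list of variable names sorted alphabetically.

Answer: ["s", "v"]

Derivation:
Block summaries:
  L0: {w} / ∅
  L1: {s,v,z} / ∅
  L2: {v} / {s}
  L3: {s} / ∅
  L4: {s,z} / {s}

Backward fixpoint:
  L0: in=∅ out=∅
  L1: in=∅ out={s}
  L2: in={s} out={s}
  L3: in=∅ out={s}
  L4: in={s} out=∅

Conflict graph:
  s — {v,z}
  v — {s,z}
  w — ∅
  z — {s,v}

N(z) = ["s", "v"]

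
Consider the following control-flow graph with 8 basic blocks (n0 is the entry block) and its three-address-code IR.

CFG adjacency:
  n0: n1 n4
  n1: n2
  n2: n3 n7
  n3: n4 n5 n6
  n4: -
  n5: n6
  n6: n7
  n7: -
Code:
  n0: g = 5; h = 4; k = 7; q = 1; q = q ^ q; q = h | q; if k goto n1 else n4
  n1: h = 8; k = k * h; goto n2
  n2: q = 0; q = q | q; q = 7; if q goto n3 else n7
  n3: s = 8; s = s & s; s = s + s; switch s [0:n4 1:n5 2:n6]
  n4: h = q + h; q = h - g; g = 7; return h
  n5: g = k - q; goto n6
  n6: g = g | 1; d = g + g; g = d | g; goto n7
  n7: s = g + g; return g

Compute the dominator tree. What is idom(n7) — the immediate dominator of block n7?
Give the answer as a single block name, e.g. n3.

Answer: n2

Analysis:
idom tree: n1←n0 n2←n1 n3←n2 n4←n0 n5←n3 n6←n3 n7←n2
Dom at joins:
  n4: preds {n0,n3}: {n0} ∩ {n0,n1,n2,n3} = {n0}; idom=n0
  n6: preds {n3,n5}: {n0,n1,n2,n3} ∩ {n0,n1,n2,n3,n5} = {n0,n1,n2,n3}; idom=n3
  n7: preds {n2,n6}: {n0,n1,n2} ∩ {n0,n1,n2,n3,n6} = {n0,n1,n2}; idom=n2

idom(n7) = n2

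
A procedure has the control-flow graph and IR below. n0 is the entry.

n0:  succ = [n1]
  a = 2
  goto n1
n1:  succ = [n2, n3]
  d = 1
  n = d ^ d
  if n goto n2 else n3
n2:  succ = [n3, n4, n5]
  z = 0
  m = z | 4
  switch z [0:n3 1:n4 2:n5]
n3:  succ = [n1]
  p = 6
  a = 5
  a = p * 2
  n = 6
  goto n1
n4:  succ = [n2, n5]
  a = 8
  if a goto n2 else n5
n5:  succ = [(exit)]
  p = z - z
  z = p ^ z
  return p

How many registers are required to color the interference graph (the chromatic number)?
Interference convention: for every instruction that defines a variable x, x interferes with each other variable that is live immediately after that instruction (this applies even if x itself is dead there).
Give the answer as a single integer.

Per-block:
  n0: def={a} ue=∅
  n1: def={d,n} ue=∅
  n2: def={m,z} ue=∅
  n3: def={a,n,p} ue=∅
  n4: def={a} ue=∅
  n5: def={p,z} ue={z}

Liveness:
  live n0: ∅→∅
  live n1: ∅→∅
  live n2: ∅→{z}
  live n3: ∅→∅
  live n4: {z}→{z}
  live n5: {z}→∅

Conflict graph:
  a: {p,z}
  d: ∅
  m: {z}
  n: ∅
  p: {a,z}
  z: {a,m,p}

Registers:
  {a,p,z} pairwise interfere (3-clique) ⇒ χ ≥ 3
  3-colouring: R0={d,n,z}  R1={a,m}  R2={p}
  χ = 3

Answer: 3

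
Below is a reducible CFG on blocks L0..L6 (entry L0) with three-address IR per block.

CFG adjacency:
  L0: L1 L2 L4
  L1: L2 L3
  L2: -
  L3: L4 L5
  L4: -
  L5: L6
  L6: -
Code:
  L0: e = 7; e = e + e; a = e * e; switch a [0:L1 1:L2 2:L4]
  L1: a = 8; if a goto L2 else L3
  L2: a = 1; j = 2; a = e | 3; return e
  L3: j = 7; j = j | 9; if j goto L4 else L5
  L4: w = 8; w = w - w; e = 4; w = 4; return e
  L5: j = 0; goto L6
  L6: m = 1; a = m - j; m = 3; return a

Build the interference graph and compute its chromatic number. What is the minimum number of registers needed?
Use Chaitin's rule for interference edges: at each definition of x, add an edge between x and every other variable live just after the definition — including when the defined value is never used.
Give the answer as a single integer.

Per-block:
  L0 def {a,e} use ∅
  L1 def {a} use ∅
  L2 def {a,j} use {e}
  L3 def {j} use ∅
  L4 def {e,w} use ∅
  L5 def {j} use ∅
  L6 def {a,m} use {j}

Backward fixpoint:
  live L0: ∅→{e}
  live L1: {e}→{e}
  live L2: {e}→∅
  live L3: ∅→∅
  live L4: ∅→∅
  live L5: ∅→{j}
  live L6: {j}→∅

Interference:
  a — {e,m}
  e — {a,j,w}
  j — {e,m}
  m — {a,j}
  w — {e}

Registers:
  lower bound: {a,e} mutually conflict ⇒ χ ≥ 2
  assign a→r1 e→r0 j→r1 m→r0 w→r1 — no edge inside a register ⇒ χ ≤ 2
  χ = 2

Answer: 2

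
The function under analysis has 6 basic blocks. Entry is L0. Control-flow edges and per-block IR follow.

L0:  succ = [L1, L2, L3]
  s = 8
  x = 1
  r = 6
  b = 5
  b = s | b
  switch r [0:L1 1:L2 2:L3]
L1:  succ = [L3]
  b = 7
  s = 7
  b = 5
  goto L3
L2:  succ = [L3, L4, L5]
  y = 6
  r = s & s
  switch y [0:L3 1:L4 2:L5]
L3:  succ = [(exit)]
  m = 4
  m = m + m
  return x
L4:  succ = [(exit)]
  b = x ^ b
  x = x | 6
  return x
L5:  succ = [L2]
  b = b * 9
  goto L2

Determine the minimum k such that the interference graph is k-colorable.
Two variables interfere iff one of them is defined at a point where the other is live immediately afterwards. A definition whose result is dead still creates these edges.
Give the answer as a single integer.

def/use:
  L0: {b,r,s,x} / ∅
  L1: {b,s} / ∅
  L2: {r,y} / {s}
  L3: {m} / {x}
  L4: {b,x} / {b,x}
  L5: {b} / {b}

Liveness:
  L0: in=∅ out={b,s,x}
  L1: in={x} out={x}
  L2: in={b,s,x} out={b,s,x}
  L3: in={x} out=∅
  L4: in={b,x} out=∅
  L5: in={b,s,x} out={b,s,x}

Interfere edges:
  b↔{r,s,x,y}
  m↔{x}
  r↔{b,s,x,y}
  s↔{b,r,x,y}
  x↔{b,m,r,s,y}
  y↔{b,r,s,x}

Chromatic number:
  lower bound: {b,r,s,x,y} mutually conflict ⇒ χ ≥ 5
  5-colouring: R0={x}  R1={b,m}  R2={r}  R3={s}  R4={y}
  χ = 5

Answer: 5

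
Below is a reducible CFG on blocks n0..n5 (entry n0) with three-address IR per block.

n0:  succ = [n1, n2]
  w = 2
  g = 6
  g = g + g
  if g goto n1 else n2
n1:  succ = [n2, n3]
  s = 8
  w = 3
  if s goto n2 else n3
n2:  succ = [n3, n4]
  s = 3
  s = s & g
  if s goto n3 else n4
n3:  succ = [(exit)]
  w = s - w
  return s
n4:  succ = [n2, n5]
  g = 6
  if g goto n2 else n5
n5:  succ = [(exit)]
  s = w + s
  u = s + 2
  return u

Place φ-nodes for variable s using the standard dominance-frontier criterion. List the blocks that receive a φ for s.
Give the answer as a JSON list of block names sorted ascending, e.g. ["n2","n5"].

Answer: ["n2", "n3"]

Analysis:
idom tree: n1←n0 n2←n0 n3←n0 n4←n2 n5←n4
Join-block Dom:
  n2: preds {n0,n1,n4}: {n0} ∩ {n0,n1} ∩ {n0,n2,n4} = {n0}; idom=n0
  n3: preds {n1,n2}: {n0,n1} ∩ {n0,n2} = {n0}; idom=n0

DF derivation:
  join n2 pred n0: · stop@n0
  join n2 pred n1: n1 stop@n0
  join n2 pred n4: n4→n2 stop@n0
  join n3 pred n1: n1 stop@n0
  join n3 pred n2: n2 stop@n0
  n0: DF=∅
  n1: DF={n2,n3}
  n2: DF={n2,n3}
  n3: DF=∅
  n4: DF={n2}
  n5: DF=∅

φ for s: defs {n1,n2,n5}
  DF⁺ = {n2,n3}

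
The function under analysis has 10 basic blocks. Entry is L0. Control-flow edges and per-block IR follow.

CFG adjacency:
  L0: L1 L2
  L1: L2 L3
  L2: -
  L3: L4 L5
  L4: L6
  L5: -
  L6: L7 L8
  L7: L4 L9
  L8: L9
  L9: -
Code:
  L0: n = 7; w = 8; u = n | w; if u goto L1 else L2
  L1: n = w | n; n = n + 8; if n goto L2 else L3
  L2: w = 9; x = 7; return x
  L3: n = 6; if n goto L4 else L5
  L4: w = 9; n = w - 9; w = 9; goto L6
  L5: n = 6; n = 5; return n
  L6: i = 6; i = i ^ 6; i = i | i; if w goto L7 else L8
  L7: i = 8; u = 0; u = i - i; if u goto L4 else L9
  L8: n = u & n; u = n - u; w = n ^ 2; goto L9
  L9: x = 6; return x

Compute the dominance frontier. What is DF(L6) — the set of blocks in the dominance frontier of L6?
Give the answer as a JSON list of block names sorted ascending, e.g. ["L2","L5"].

idom tree: L1←L0 L2←L0 L3←L1 L4←L3 L5←L3 L6←L4 L7←L6 L8←L6 L9←L6
Dom at joins:
  L2: preds {L0,L1}: {L0} ∩ {L0,L1} = {L0}; idom=L0
  L4: preds {L3,L7}: {L0,L1,L3} ∩ {L0,L1,L3,L4,L6,L7} = {L0,L1,L3}; idom=L3
  L9: preds {L7,L8}: {L0,L1,L3,L4,L6,L7} ∩ {L0,L1,L3,L4,L6,L8} = {L0,L1,L3,L4,L6}; idom=L6

DF walk-up:
  L2←L0: walk · to L0
  L2←L1: walk L1 to L0
  L4←L3: walk · to L3
  L4←L7: walk L7→L6→L4 to L3
  L9←L7: walk L7 to L6
  L9←L8: walk L8 to L6
  DF(L0)=∅
  DF(L1)={L2}
  DF(L2)=∅
  DF(L3)=∅
  DF(L4)={L4}
  DF(L5)=∅
  DF(L6)={L4}
  DF(L7)={L4,L9}
  DF(L8)={L9}
  DF(L9)=∅

DF(L6) = ["L4"]

Answer: ["L4"]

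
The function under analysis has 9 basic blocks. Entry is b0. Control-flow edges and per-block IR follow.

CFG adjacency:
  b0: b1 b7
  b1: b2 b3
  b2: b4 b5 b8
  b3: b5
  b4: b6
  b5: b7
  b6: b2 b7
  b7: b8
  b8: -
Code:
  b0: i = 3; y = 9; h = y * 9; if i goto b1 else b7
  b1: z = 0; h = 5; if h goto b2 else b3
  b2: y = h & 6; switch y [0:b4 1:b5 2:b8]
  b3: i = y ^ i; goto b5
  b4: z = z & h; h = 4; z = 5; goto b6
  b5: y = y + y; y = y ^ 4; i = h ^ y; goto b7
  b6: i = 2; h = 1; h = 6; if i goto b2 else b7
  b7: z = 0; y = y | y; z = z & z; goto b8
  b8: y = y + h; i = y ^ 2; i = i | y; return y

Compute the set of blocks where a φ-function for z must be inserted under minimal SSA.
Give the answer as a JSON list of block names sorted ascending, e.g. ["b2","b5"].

Answer: ["b2", "b5", "b7", "b8"]

Working:
idom tree: b1←b0 b2←b1 b3←b1 b4←b2 b5←b1 b6←b4 b7←b0 b8←b0
Dom∩ at merges:
  b2: preds {b1,b6}: {b0,b1} ∩ {b0,b1,b2,b4,b6} = {b0,b1}; idom=b1
  b5: preds {b2,b3}: {b0,b1,b2} ∩ {b0,b1,b3} = {b0,b1}; idom=b1
  b7: preds {b0,b5,b6}: {b0} ∩ {b0,b1,b5} ∩ {b0,b1,b2,b4,b6} = {b0}; idom=b0
  b8: preds {b2,b7}: {b0,b1,b2} ∩ {b0,b7} = {b0}; idom=b0

DF walk-up:
  join b2 pred b1: · stop@b1
  join b2 pred b6: b6→b4→b2 stop@b1
  join b5 pred b2: b2 stop@b1
  join b5 pred b3: b3 stop@b1
  join b7 pred b0: · stop@b0
  join b7 pred b5: b5→b1 stop@b0
  join b7 pred b6: b6→b4→b2→b1 stop@b0
  join b8 pred b2: b2→b1 stop@b0
  join b8 pred b7: b7 stop@b0
  b0 → ∅
  b1 → {b7,b8}
  b2 → {b2,b5,b7,b8}
  b3 → {b5}
  b4 → {b2,b7}
  b5 → {b7}
  b6 → {b2,b7}
  b7 → {b8}
  b8 → ∅

φ for z: defs {b1,b4,b7}
  DF⁺ = {b2,b5,b7,b8}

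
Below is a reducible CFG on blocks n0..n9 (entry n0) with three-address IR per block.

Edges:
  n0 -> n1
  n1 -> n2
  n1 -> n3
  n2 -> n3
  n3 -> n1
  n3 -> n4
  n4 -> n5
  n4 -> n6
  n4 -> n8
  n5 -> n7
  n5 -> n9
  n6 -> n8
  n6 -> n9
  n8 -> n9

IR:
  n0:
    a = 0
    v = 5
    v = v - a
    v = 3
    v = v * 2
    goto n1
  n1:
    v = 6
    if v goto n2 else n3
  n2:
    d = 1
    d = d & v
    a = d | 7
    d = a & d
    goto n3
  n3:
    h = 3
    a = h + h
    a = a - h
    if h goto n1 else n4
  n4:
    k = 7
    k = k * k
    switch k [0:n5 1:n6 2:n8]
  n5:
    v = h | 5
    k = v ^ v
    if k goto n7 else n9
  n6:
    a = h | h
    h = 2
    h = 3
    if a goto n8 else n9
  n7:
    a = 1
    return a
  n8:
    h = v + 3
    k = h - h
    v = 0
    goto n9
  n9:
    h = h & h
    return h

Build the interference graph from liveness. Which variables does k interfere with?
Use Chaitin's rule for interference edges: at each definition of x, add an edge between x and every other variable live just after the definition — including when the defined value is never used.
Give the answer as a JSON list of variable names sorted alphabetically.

Answer: ["h", "v"]

Working:
Block summaries:
  n0: def={a,v} ue=∅
  n1: def={v} ue=∅
  n2: def={a,d} ue={v}
  n3: def={a,h} ue=∅
  n4: def={k} ue=∅
  n5: def={k,v} ue={h}
  n6: def={a,h} ue={h}
  n7: def={a} ue=∅
  n8: def={h,k,v} ue={v}
  n9: def={h} ue={h}

Live sets:
  live n0: ∅→∅
  live n1: ∅→{v}
  live n2: {v}→{v}
  live n3: {v}→{h,v}
  live n4: {h,v}→{h,v}
  live n5: {h}→{h}
  live n6: {h,v}→{h,v}
  live n7: ∅→∅
  live n8: {v}→{h}
  live n9: {h}→∅

Interference:
  a — {d,h,v}
  d — {a,v}
  h — {a,k,v}
  k — {h,v}
  v — {a,d,h,k}

N(k) = ["h", "v"]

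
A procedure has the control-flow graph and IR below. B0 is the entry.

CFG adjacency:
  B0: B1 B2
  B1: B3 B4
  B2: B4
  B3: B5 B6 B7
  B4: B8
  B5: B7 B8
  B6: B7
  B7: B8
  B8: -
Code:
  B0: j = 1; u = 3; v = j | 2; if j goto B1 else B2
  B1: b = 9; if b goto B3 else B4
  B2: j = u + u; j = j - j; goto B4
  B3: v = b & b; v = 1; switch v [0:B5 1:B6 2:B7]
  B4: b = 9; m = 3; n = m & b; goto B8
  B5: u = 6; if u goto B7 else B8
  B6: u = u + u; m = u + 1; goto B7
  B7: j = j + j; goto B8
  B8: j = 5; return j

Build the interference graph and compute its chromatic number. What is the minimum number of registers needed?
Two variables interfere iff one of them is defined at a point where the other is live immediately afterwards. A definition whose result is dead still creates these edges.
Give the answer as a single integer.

Per-block:
  B0: {j,u,v} / ∅
  B1: {b} / ∅
  B2: {j} / {u}
  B3: {v} / {b}
  B4: {b,m,n} / ∅
  B5: {u} / ∅
  B6: {m,u} / {u}
  B7: {j} / {j}
  B8: {j} / ∅

Live sets:
  live B0: ∅→{j,u}
  live B1: {j,u}→{b,j,u}
  live B2: {u}→∅
  live B3: {b,j,u}→{j,u}
  live B4: ∅→∅
  live B5: {j}→{j}
  live B6: {j,u}→{j}
  live B7: {j}→∅
  live B8: ∅→∅

Interfere edges:
  b — {j,m,u}
  j — {b,m,u,v}
  m — {b,j}
  n — ∅
  u — {b,j,v}
  v — {j,u}

Chromatic number:
  clique {b,j,m} ⇒ need ≥ 3
  assign b→r1 j→r0 m→r2 n→r0 u→r2 v→r1 — no edge inside a register ⇒ χ ≤ 3
  χ = 3

Answer: 3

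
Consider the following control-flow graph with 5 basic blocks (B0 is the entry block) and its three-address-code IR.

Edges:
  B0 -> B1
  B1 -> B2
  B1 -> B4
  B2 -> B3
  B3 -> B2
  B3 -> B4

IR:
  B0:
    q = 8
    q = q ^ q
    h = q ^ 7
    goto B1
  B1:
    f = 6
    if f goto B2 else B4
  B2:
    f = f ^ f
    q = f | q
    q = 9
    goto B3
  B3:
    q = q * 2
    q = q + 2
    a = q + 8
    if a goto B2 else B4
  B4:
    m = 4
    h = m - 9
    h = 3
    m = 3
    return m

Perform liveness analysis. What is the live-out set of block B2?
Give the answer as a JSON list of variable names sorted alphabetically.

Per-block:
  B0: def={h,q} ue=∅
  B1: def={f} ue=∅
  B2: def={f,q} ue={f,q}
  B3: def={a,q} ue={q}
  B4: def={h,m} ue=∅

Liveness:
  live B0: ∅→{q}
  live B1: {q}→{f,q}
  live B2: {f,q}→{f,q}
  live B3: {f,q}→{f,q}
  live B4: ∅→∅

live-out(B2) = ["f", "q"]

Answer: ["f", "q"]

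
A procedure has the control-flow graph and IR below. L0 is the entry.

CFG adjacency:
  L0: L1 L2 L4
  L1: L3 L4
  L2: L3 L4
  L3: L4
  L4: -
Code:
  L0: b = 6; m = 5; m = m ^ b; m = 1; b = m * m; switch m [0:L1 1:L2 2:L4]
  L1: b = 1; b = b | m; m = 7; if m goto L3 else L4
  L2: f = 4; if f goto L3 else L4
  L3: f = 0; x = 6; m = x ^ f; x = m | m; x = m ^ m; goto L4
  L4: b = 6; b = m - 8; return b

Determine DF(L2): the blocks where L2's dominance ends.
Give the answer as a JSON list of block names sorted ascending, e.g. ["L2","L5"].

Answer: ["L3", "L4"]

Derivation:
idom tree: L1←L0 L2←L0 L3←L0 L4←L0
Join-block Dom:
  L3: preds {L1,L2}: {L0,L1} ∩ {L0,L2} = {L0}; idom=L0
  L4: preds {L0,L1,L2,L3}: {L0} ∩ {L0,L1} ∩ {L0,L2} ∩ {L0,L3} = {L0}; idom=L0

DF derivation:
  L3←L1: walk L1 to L0
  L3←L2: walk L2 to L0
  L4←L0: walk · to L0
  L4←L1: walk L1 to L0
  L4←L2: walk L2 to L0
  L4←L3: walk L3 to L0
  L0 → ∅
  L1 → {L3,L4}
  L2 → {L3,L4}
  L3 → {L4}
  L4 → ∅

DF(L2) = ["L3", "L4"]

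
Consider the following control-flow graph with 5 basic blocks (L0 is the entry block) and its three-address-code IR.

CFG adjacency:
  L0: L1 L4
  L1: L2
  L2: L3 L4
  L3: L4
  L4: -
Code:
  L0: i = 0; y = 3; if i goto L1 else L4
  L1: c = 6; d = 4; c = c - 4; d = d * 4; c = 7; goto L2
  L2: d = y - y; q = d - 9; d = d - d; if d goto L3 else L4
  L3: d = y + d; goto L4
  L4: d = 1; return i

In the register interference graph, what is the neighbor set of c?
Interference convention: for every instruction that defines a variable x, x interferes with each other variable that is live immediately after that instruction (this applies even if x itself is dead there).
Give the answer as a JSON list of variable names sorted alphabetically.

Answer: ["d", "i", "y"]

Working:
Block summaries:
  L0: {i,y} / ∅
  L1: {c,d} / ∅
  L2: {d,q} / {y}
  L3: {d} / {d,y}
  L4: {d} / {i}

Liveness:
  L0: in=∅ out={i,y}
  L1: in={i,y} out={i,y}
  L2: in={i,y} out={d,i,y}
  L3: in={d,i,y} out={i}
  L4: in={i} out=∅

Conflict graph:
  c: {d,i,y}
  d: {c,i,q,y}
  i: {c,d,q,y}
  q: {d,i,y}
  y: {c,d,i,q}

N(c) = ["d", "i", "y"]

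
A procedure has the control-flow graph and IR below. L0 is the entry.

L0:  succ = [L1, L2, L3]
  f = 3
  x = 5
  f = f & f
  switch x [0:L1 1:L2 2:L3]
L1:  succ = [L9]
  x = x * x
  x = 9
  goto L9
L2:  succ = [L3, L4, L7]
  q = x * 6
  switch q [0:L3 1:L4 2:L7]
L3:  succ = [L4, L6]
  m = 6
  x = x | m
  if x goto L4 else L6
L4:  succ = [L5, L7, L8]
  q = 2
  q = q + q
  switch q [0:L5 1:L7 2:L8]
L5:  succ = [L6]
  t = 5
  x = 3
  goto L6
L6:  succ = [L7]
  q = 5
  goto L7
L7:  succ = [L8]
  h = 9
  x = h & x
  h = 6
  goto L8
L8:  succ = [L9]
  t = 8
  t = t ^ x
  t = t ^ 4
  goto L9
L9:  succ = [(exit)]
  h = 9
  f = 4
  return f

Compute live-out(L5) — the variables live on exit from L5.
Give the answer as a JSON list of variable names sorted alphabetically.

Answer: ["x"]

Analysis:
Block summaries:
  L0: {f,x} / ∅
  L1: {x} / {x}
  L2: {q} / {x}
  L3: {m,x} / {x}
  L4: {q} / ∅
  L5: {t,x} / ∅
  L6: {q} / ∅
  L7: {h,x} / {x}
  L8: {t} / {x}
  L9: {f,h} / ∅

Liveness:
  L0 li=∅ lo={x}
  L1 li={x} lo=∅
  L2 li={x} lo={x}
  L3 li={x} lo={x}
  L4 li={x} lo={x}
  L5 li=∅ lo={x}
  L6 li={x} lo={x}
  L7 li={x} lo={x}
  L8 li={x} lo=∅
  L9 li=∅ lo=∅

live-out(L5) = ["x"]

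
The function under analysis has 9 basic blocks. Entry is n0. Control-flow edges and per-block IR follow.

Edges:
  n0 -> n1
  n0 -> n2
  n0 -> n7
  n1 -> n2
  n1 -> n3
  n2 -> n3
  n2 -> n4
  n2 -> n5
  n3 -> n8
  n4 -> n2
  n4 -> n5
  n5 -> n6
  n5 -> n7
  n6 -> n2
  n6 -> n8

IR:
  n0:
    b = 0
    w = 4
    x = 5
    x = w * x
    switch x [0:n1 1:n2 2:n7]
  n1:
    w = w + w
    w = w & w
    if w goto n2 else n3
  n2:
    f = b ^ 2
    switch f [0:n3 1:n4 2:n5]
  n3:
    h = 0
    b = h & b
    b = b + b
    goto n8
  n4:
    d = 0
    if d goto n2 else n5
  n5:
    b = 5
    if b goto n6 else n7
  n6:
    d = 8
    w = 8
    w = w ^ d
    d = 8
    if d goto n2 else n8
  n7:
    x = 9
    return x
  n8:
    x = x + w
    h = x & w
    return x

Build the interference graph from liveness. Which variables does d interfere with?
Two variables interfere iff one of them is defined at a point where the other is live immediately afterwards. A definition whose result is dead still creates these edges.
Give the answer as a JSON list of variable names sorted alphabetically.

Per-block:
  n0: def={b,w,x} ue=∅
  n1: def={w} ue={w}
  n2: def={f} ue={b}
  n3: def={b,h} ue={b}
  n4: def={d} ue=∅
  n5: def={b} ue=∅
  n6: def={d,w} ue=∅
  n7: def={x} ue=∅
  n8: def={h,x} ue={w,x}

Backward fixpoint:
  n0 li=∅ lo={b,w,x}
  n1 li={b,w,x} lo={b,w,x}
  n2 li={b,w,x} lo={b,w,x}
  n3 li={b,w,x} lo={w,x}
  n4 li={b,w,x} lo={b,w,x}
  n5 li={x} lo={b,x}
  n6 li={b,x} lo={b,w,x}
  n7 li=∅ lo=∅
  n8 li={w,x} lo=∅

Conflict graph:
  b — {d,f,h,w,x}
  d — {b,w,x}
  f — {b,w,x}
  h — {b,w,x}
  w — {b,d,f,h,x}
  x — {b,d,f,h,w}

N(d) = ["b", "w", "x"]

Answer: ["b", "w", "x"]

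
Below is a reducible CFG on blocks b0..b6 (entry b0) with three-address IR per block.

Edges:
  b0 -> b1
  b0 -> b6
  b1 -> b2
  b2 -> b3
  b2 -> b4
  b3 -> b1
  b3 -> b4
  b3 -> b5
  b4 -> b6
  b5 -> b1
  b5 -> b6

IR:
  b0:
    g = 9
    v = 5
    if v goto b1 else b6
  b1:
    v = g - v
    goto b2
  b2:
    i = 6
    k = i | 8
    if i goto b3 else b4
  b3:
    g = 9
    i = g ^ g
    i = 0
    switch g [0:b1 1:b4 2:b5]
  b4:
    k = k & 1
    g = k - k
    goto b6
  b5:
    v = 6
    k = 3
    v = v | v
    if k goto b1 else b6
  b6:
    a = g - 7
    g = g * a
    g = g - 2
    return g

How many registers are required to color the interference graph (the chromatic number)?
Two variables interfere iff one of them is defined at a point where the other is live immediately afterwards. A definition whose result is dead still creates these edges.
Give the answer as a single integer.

Block summaries:
  b0: {g,v} / ∅
  b1: {v} / {g,v}
  b2: {i,k} / ∅
  b3: {g,i} / ∅
  b4: {g,k} / {k}
  b5: {k,v} / ∅
  b6: {a,g} / {g}

Liveness:
  live b0: ∅→{g,v}
  live b1: {g,v}→{v}
  live b2: {v}→{k,v}
  live b3: {k,v}→{g,k,v}
  live b4: {k}→{g}
  live b5: {g}→{g,v}
  live b6: {g}→∅

Interference:
  a↔{g}
  g↔{a,i,k,v}
  i↔{g,k,v}
  k↔{g,i,v}
  v↔{g,i,k}

Colouring:
  clique {g,i,k,v} ⇒ need ≥ 4
  4-colouring: R0={g}  R1={a,i}  R2={k}  R3={v}
  χ = 4

Answer: 4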